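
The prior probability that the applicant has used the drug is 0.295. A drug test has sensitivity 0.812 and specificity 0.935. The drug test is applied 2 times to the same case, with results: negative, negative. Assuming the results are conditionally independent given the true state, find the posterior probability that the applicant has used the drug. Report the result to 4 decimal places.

Let H be the event that the applicant has used the drug; start with P(H) = 0.295. P('positive'|H) = 0.812, P('positive'|¬H) = 0.065.
Update on result 1 ('negative'): P(H) ← 0.188·0.2950 / (0.188·0.2950 + 0.935·0.7050) = 0.055460/0.71464 = 0.0776.
Update on result 2 ('negative'): P(H) ← 0.188·0.0776 / (0.188·0.0776 + 0.935·0.9224) = 0.014590/0.87703 = 0.0166.

Posterior P(H) ≈ 0.0166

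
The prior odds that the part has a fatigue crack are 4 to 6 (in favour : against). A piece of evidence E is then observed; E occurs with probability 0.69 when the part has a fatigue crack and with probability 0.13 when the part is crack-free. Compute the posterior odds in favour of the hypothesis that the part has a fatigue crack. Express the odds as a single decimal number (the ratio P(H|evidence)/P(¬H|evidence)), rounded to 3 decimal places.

Prior odds = 4/6 = 0.66667. In log-odds, ln(0.66667) = -0.40547.
Add log likelihood ratio: ln(5.3077) = 1.6692.
Posterior log-odds = 1.2637, so posterior odds = exp(1.2637) = 3.5385.

Posterior odds ≈ 3.538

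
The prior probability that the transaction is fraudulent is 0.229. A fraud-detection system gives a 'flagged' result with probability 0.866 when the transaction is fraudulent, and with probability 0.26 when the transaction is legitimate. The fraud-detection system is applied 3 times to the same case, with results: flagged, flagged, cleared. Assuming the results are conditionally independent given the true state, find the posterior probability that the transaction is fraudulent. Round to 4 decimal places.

Let H be the event that the transaction is fraudulent; start with P(H) = 0.229. P('flagged'|H) = 0.866, P('flagged'|¬H) = 0.26.
Update on result 1 ('flagged'): P(H) ← 0.866·0.2290 / (0.866·0.2290 + 0.26·0.7710) = 0.19831/0.39877 = 0.4973.
Update on result 2 ('flagged'): P(H) ← 0.866·0.4973 / (0.866·0.4973 + 0.26·0.5027) = 0.43067/0.56137 = 0.7672.
Update on result 3 ('cleared'): P(H) ← 0.134·0.7672 / (0.134·0.7672 + 0.74·0.2328) = 0.10280/0.27509 = 0.3737.

Posterior P(H) ≈ 0.3737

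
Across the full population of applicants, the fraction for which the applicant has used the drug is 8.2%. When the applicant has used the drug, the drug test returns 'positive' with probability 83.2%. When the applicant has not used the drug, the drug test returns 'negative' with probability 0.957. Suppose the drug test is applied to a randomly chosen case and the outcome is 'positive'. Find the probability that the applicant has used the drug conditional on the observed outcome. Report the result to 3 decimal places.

P(H | E) ≈ 0.633

Write H for 'the applicant has used the drug'. Prior odds H:¬H = 0.082/0.918 = 0.089325. For the 'positive' outcome, the likelihood ratio is 0.832/0.043 = 19.349.
Posterior odds = 0.089325 × 19.349 = 1.7283, so P(H|E) = 1.7283/(1+1.7283) = 0.633.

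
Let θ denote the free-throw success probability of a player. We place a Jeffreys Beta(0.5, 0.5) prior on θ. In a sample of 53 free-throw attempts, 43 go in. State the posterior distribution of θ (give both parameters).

Observing 43 successes and 10 failures updates Beta(0.5, 0.5) by adding the success and failure counts to the two shape parameters: α = 0.5+43 = 43.5, β = 0.5+10 = 10.5.

Posterior: Beta(43.5, 10.5)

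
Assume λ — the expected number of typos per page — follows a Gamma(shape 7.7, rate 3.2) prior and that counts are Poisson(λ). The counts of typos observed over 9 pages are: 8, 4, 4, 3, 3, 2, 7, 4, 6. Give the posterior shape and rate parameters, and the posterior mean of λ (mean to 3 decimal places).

Total count ∑xᵢ = 41 over n = 9 pages.
Gamma is conjugate to the Poisson likelihood: posterior is Gamma(shape = 7.7+41 = 48.7, rate = 3.2+9 = 12.2).
Posterior mean = shape/rate = 48.7/12.2 = 3.992.

Posterior: Gamma(shape=48.7, rate=12.2); mean ≈ 3.992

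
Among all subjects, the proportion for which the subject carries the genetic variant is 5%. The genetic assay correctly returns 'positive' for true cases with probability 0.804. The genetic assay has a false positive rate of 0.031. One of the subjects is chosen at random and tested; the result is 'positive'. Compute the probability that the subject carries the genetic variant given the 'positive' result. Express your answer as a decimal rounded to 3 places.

Let H be the event that the subject carries the genetic variant. P(H) = 0.05, so P(¬H) = 0.95. With E the 'positive' result, P(E|H) = 0.804 and P(E|¬H) = 0.031.
P(E) = 0.804·0.05 + 0.031·0.95 = 0.040200 + 0.029450 = 0.069650.
By Bayes' theorem, P(H|E) = 0.040200 / 0.069650 = 0.577.

P(H | E) ≈ 0.577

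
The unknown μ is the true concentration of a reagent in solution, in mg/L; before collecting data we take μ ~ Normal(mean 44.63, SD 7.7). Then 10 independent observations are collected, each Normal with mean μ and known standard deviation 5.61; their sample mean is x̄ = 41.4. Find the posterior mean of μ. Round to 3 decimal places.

With known σ, the Normal prior is conjugate. Weight on the data is w = (n/σ²)/(n/σ² + 1/τ₀²) = 0.317742/(0.317742+0.0168663) = 0.94959.
Posterior mean = w·x̄ + (1−w)·μ₀ = 0.94959·41.4 + 0.050406·44.63 = 41.563.

Posterior mean ≈ 41.563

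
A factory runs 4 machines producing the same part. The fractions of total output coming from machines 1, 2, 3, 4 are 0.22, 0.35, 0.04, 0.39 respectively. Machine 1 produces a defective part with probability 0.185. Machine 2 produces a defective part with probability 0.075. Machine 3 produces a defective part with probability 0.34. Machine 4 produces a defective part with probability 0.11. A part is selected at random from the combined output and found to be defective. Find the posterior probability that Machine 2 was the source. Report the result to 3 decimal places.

Posterior probability ≈ 0.213

Tabulate prior·likelihood by source: [1] prior 0.22, lik 0.185, product 0.04070; [2] prior 0.35, lik 0.075, product 0.02625; [3] prior 0.04, lik 0.34, product 0.01360; [4] prior 0.39, lik 0.11, product 0.04290.
Normalizing constant = 0.12345; the posterior for Machine 2 is its product over the sum, 0.02625/0.12345 = 0.213.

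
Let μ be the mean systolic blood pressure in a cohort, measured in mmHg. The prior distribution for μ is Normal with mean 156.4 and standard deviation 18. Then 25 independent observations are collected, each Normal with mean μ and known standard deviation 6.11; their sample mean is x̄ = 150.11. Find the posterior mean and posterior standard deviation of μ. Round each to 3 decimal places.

Posterior mean ≈ 150.139; posterior SD ≈ 1.219

With known σ, the Normal prior is conjugate. Weight on the data is w = (n/σ²)/(n/σ² + 1/τ₀²) = 0.669665/(0.669665+0.00308642) = 0.99541.
Posterior mean = w·x̄ + (1−w)·μ₀ = 0.99541·150.11 + 0.0045878·156.4 = 150.139. Posterior variance = 1/(0.669665+0.00308642) = 1.48643, so SD = 1.219.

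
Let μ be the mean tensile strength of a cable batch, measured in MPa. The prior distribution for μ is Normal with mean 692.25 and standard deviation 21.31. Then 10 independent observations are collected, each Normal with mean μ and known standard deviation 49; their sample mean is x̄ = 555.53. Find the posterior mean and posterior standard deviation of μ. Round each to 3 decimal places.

With known σ, the Normal prior is conjugate. Weight on the data is w = (n/σ²)/(n/σ² + 1/τ₀²) = 0.00416493/(0.00416493+0.00220208) = 0.65414.
Posterior mean = w·x̄ + (1−w)·μ₀ = 0.65414·555.53 + 0.34586·692.25 = 602.816. Posterior variance = 1/(0.00416493+0.00220208) = 157.060, so SD = 12.532.

Posterior mean ≈ 602.816; posterior SD ≈ 12.532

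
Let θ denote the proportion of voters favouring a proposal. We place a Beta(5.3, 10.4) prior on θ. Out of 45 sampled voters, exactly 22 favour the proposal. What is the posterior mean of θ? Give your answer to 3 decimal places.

Posterior mean ≈ 0.450

The binomial likelihood is conjugate to the Beta prior: with 22 successes and 23 failures, the posterior is Beta(5.3+22, 10.4+23) = Beta(27.3, 33.4).
Posterior mean = α/(α+β) = 27.3/60.7 = 0.450.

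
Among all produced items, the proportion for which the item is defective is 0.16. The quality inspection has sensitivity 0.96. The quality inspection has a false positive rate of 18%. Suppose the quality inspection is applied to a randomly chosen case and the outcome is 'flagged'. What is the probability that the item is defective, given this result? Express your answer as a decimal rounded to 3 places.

Let H be the event that the item is defective. P(H) = 0.16, so P(¬H) = 0.84. With E the 'flagged' result, P(E|H) = 0.96 and P(E|¬H) = 0.18.
P(E) = 0.96·0.16 + 0.18·0.84 = 0.15360 + 0.15120 = 0.30480.
By Bayes' theorem, P(H|E) = 0.15360 / 0.30480 = 0.504.

P(H | E) ≈ 0.504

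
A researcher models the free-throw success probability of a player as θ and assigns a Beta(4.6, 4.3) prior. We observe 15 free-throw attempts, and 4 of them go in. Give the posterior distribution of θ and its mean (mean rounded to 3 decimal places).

Posterior: Beta(8.6, 15.3); mean ≈ 0.360

The binomial likelihood is conjugate to the Beta prior: with 4 successes and 11 failures, the posterior is Beta(4.6+4, 4.3+11) = Beta(8.6, 15.3).
E[θ | data] = 8.6/(8.6+15.3) = 0.360.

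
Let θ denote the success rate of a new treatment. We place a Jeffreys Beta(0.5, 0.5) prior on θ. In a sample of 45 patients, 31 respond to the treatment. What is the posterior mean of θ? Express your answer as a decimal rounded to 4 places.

Observing 31 successes and 14 failures updates Beta(0.5, 0.5) by adding the success and failure counts to the two shape parameters: α = 0.5+31 = 31.5, β = 0.5+14 = 14.5.
E[θ | data] = 31.5/(31.5+14.5) = 0.6848.

Posterior mean ≈ 0.6848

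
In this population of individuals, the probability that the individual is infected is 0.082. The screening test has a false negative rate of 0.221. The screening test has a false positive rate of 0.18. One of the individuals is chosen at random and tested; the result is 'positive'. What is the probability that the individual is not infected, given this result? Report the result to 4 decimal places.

Write H for 'the individual is infected'. Prior odds H:¬H = 0.082/0.918 = 0.089325. For the 'positive' outcome, the likelihood ratio is 0.779/0.18 = 4.3278.
Posterior odds = 0.089325 × 4.3278 = 0.38658, so P(H|E) = 0.38658/(1+0.38658) = 0.2788. Then P(¬H|E) = 1 − 0.2788 = 0.7212.

P(¬H | E) ≈ 0.7212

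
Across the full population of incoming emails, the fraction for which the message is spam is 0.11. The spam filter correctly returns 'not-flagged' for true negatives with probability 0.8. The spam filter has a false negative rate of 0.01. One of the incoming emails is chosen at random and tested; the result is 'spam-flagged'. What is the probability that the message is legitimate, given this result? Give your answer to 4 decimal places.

Write H for 'the message is spam'. Prior odds H:¬H = 0.11/0.89 = 0.12360. For the 'spam-flagged' outcome, the likelihood ratio is 0.99/0.2 = 4.9500.
Posterior odds = 0.12360 × 4.9500 = 0.61180, so P(H|E) = 0.61180/(1+0.61180) = 0.3796. Then P(¬H|E) = 1 − 0.3796 = 0.6204.

P(¬H | E) ≈ 0.6204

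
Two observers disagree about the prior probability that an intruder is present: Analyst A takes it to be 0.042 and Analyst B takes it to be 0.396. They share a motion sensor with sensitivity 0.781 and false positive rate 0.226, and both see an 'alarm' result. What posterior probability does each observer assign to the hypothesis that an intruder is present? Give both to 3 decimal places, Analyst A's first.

Analyst A: 0.132; Analyst B: 0.694

P('+'|H) = 0.781, P('+'|¬H) = 0.226.
Analyst A: numerator 0.781·0.042 = 0.032802; evidence = 0.032802+0.226·0.958 = 0.24931; posterior = 0.132.
Analyst B: numerator 0.781·0.396 = 0.30928; evidence = 0.30928+0.226·0.604 = 0.44578; posterior = 0.694.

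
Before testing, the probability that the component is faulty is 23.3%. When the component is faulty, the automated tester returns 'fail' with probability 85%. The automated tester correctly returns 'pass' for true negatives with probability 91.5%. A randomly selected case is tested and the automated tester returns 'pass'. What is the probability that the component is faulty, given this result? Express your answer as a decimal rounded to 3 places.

P(H | E) ≈ 0.047

Write H for 'the component is faulty'. Prior odds H:¬H = 0.233/0.767 = 0.30378. For the 'pass' outcome, the likelihood ratio is 0.15/0.915 = 0.16393.
Posterior odds = 0.30378 × 0.16393 = 0.049800, so P(H|E) = 0.049800/(1+0.049800) = 0.047.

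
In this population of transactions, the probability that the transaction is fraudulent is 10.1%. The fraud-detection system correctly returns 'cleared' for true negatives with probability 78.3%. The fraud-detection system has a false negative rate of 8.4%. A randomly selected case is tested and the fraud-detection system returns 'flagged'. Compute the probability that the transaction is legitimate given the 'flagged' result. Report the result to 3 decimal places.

Write H for 'the transaction is fraudulent'. Prior odds H:¬H = 0.101/0.899 = 0.11235. For the 'flagged' outcome, the likelihood ratio is 0.916/0.217 = 4.2212.
Posterior odds = 0.11235 × 4.2212 = 0.47424, so P(H|E) = 0.47424/(1+0.47424) = 0.322. Then P(¬H|E) = 1 − 0.322 = 0.678.

P(¬H | E) ≈ 0.678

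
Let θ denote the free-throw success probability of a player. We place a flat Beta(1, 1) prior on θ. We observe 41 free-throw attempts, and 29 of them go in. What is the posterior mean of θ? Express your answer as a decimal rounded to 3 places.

Posterior mean ≈ 0.698

The binomial likelihood is conjugate to the Beta prior: with 29 successes and 12 failures, the posterior is Beta(1+29, 1+12) = Beta(30, 13).
Posterior mean = α/(α+β) = 30/43 = 0.698.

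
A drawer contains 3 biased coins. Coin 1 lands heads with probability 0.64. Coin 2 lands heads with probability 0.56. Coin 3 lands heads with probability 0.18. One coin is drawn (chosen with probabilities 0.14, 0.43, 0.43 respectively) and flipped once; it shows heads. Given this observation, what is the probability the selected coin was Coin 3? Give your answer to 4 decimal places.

Tabulate prior·likelihood by source: [1] prior 0.14, lik 0.64, product 0.08960; [2] prior 0.43, lik 0.56, product 0.2408; [3] prior 0.43, lik 0.18, product 0.07740.
Normalizing constant = 0.40780; the posterior for Coin 3 is its product over the sum, 0.07740/0.40780 = 0.1898.

Posterior probability ≈ 0.1898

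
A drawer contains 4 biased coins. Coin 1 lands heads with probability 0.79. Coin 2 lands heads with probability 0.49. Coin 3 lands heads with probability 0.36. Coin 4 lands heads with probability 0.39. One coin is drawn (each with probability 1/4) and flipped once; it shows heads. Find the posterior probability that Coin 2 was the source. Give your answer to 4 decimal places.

Posterior probability ≈ 0.2414

Tabulate prior·likelihood by source: [1] prior 0.25, lik 0.79, product 0.1975; [2] prior 0.25, lik 0.49, product 0.1225; [3] prior 0.25, lik 0.36, product 0.09000; [4] prior 0.25, lik 0.39, product 0.09750.
Normalizing constant = 0.50750; the posterior for Coin 2 is its product over the sum, 0.1225/0.50750 = 0.2414.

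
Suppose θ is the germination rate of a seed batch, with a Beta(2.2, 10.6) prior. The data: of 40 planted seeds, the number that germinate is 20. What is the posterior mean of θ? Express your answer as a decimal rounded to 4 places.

Posterior mean ≈ 0.4205

Observing 20 successes and 20 failures updates Beta(2.2, 10.6) by adding the success and failure counts to the two shape parameters: α = 2.2+20 = 22.2, β = 10.6+20 = 30.6.
Posterior mean = α/(α+β) = 22.2/52.8 = 0.4205.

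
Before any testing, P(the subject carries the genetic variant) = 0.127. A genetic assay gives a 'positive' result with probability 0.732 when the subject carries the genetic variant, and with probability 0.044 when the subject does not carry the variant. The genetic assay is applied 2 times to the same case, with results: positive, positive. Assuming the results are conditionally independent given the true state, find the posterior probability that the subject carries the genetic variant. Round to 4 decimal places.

With H the event that the subject carries the genetic variant, the joint likelihood of the observed sequence is P(data|H) = 0.732·0.732 = 0.53582 and P(data|¬H) = 0.044·0.044 = 0.0019360.
Bayes: P(H|data) = 0.127·0.53582 / (0.127·0.53582 + 0.873·0.0019360) = 0.068050/0.069740 = 0.9758.

Posterior P(H) ≈ 0.9758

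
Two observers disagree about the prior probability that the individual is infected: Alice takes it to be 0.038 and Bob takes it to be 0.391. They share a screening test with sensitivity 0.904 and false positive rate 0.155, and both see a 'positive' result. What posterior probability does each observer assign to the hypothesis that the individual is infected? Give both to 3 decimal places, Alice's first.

The likelihood ratio for a 'positive' result is 0.904/0.155 = 5.8323.
Alice: prior odds 0.038/0.962 = 0.039501; posterior odds 0.23038; posterior probability 0.187.
Bob: prior odds 0.391/0.609 = 0.64204; posterior odds 3.7445; posterior probability 0.789.

Alice: 0.187; Bob: 0.789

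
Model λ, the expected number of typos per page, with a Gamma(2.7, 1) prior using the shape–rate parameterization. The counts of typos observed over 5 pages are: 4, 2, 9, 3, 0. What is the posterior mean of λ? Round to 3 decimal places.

The Poisson likelihood adds the total count to the shape and the number of exposure periods to the rate. Here ∑xᵢ = 18 and n = 5, so shape 2.7→20.7 and rate 1→6.
Posterior mean = shape/rate = 20.7/6 = 3.450.

Posterior mean ≈ 3.450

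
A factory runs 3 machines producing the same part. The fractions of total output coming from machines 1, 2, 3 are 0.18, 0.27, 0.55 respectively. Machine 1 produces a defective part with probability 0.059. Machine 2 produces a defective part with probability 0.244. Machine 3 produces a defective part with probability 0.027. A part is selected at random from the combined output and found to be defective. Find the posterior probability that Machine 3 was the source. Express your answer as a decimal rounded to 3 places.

P(defective|M1) = 0.059; P(defective|M2) = 0.244; P(defective|M3) = 0.027.
Prior × likelihood for each source: 0.18·0.059=0.01062, 0.27·0.244=0.06588, 0.55·0.027=0.01485. Summing gives P(defective) = 0.091350.
P(Machine 3 | defective) = 0.01485 / 0.091350 = 0.163.

Posterior probability ≈ 0.163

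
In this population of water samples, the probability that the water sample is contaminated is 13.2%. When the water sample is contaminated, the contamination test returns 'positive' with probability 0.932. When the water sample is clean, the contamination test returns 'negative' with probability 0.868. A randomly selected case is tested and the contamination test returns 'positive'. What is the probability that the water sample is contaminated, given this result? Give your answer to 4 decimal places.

Let H be the event that the water sample is contaminated. P(H) = 0.132, so P(¬H) = 0.868. With E the 'positive' result, P(E|H) = 0.932 and P(E|¬H) = 0.132.
P(E) = 0.932·0.132 + 0.132·0.868 = 0.12302 + 0.11458 = 0.23760.
By Bayes' theorem, P(H|E) = 0.12302 / 0.23760 = 0.5178.

P(H | E) ≈ 0.5178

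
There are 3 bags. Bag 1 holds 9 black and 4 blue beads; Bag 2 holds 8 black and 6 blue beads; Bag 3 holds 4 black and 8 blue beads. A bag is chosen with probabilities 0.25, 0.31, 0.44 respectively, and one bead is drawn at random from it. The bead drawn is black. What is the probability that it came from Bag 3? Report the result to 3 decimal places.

Posterior probability ≈ 0.295

Tabulate prior·likelihood by source: [1] prior 0.25, lik 0.6923, product 0.1731; [2] prior 0.31, lik 0.5714, product 0.1771; [3] prior 0.44, lik 0.3333, product 0.1467.
Normalizing constant = 0.49689; the posterior for Bag 3 is its product over the sum, 0.1467/0.49689 = 0.295.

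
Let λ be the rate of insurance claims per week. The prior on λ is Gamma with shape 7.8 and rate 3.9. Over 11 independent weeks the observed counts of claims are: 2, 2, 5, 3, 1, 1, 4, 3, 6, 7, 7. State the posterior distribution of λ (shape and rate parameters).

Total count ∑xᵢ = 41 over n = 11 weeks.
Gamma is conjugate to the Poisson likelihood: posterior is Gamma(shape = 7.8+41 = 48.8, rate = 3.9+11 = 14.9).

Posterior: Gamma(shape=48.8, rate=14.9)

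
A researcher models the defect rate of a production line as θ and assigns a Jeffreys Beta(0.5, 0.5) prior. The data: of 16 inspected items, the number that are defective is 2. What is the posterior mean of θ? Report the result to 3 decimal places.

Observing 2 successes and 14 failures updates Beta(0.5, 0.5) by adding the success and failure counts to the two shape parameters: α = 0.5+2 = 2.5, β = 0.5+14 = 14.5.
Posterior mean = α/(α+β) = 2.5/17 = 0.147.

Posterior mean ≈ 0.147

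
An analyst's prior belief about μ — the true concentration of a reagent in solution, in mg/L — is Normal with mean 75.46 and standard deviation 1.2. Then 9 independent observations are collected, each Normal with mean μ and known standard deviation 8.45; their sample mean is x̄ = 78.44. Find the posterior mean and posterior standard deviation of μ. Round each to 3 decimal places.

With known σ, the Normal prior is conjugate. Weight on the data is w = (n/σ²)/(n/σ² + 1/τ₀²) = 0.126046/(0.126046+0.694444) = 0.15362.
Posterior mean = w·x̄ + (1−w)·μ₀ = 0.15362·78.44 + 0.84638·75.46 = 75.918. Posterior variance = 1/(0.126046+0.694444) = 1.21878, so SD = 1.104.

Posterior mean ≈ 75.918; posterior SD ≈ 1.104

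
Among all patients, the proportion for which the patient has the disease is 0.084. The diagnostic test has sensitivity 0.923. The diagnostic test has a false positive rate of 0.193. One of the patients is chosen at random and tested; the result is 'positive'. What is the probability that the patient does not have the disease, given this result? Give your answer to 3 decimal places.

P(¬H | E) ≈ 0.695

Let H be the event that the patient has the disease. P(H) = 0.084, so P(¬H) = 0.916. With E the 'positive' result, P(E|H) = 0.923 and P(E|¬H) = 0.193.
P(E) = 0.923·0.084 + 0.193·0.916 = 0.077532 + 0.17679 = 0.25432.
By Bayes' theorem, P(H|E) = 0.077532 / 0.25432 = 0.305. Hence P(¬H|E) = 1 − 0.305 = 0.695.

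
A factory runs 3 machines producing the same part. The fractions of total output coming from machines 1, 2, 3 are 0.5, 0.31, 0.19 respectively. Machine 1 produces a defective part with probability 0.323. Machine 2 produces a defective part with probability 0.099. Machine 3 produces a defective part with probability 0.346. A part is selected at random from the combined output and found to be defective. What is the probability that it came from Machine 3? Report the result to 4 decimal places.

Tabulate prior·likelihood by source: [1] prior 0.5, lik 0.323, product 0.1615; [2] prior 0.31, lik 0.099, product 0.03069; [3] prior 0.19, lik 0.346, product 0.06574.
Normalizing constant = 0.25793; the posterior for Machine 3 is its product over the sum, 0.06574/0.25793 = 0.2549.

Posterior probability ≈ 0.2549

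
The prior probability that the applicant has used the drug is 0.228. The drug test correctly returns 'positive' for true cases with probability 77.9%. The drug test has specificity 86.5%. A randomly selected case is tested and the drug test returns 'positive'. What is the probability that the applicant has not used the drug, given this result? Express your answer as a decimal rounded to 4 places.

P(¬H | E) ≈ 0.3698

Let H be the event that the applicant has used the drug. P(H) = 0.228, so P(¬H) = 0.772. With E the 'positive' result, P(E|H) = 0.779 and P(E|¬H) = 0.135.
P(E) = 0.779·0.228 + 0.135·0.772 = 0.17761 + 0.10422 = 0.28183.
By Bayes' theorem, P(H|E) = 0.17761 / 0.28183 = 0.6302. Hence P(¬H|E) = 1 − 0.6302 = 0.3698.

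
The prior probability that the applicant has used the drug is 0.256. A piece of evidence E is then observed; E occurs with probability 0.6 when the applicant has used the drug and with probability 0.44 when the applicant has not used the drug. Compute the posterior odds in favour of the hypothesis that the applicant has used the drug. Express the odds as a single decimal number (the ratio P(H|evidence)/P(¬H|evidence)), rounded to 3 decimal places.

Posterior odds ≈ 0.469

Prior odds = 0.256/(1−0.256) = 0.34409.
Likelihood ratio for E = 0.6/0.44 = 1.3636.
Posterior odds = prior odds × LR = 0.46921.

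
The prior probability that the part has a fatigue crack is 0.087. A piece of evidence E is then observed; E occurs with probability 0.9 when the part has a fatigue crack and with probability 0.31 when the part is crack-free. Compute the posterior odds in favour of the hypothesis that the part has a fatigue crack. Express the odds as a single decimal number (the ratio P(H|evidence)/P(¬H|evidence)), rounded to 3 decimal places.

Prior odds = 0.087/(1−0.087) = 0.095290. In log-odds, ln(0.095290) = -2.3508.
Add log likelihood ratio: ln(2.9032) = 1.0658.
Posterior log-odds = -1.2850, so posterior odds = exp(-1.2850) = 0.27665.

Posterior odds ≈ 0.277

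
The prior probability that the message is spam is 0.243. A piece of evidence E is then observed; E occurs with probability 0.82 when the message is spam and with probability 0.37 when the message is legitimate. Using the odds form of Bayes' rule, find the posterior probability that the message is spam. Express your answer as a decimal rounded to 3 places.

Prior odds = 0.243/(1−0.243) = 0.32100.
Likelihood ratio for E = 0.82/0.37 = 2.2162.
Posterior odds = prior odds × LR = 0.71141.
Posterior probability = odds/(1+odds) = 0.71141/1.7114 = 0.416.

Posterior probability ≈ 0.416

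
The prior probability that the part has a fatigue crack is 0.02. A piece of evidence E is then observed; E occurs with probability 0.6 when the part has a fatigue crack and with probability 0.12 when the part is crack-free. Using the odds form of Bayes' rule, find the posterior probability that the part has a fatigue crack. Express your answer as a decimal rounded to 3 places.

Posterior probability ≈ 0.093

Prior odds = 0.02/(1−0.02) = 0.020408. In log-odds, ln(0.020408) = -3.8918.
Add log likelihood ratio: ln(5.0000) = 1.6094.
Posterior log-odds = -2.2824, so posterior odds = exp(-2.2824) = 0.10204. Converting, P(H|E) = 0.10204/1.1020 = 0.093.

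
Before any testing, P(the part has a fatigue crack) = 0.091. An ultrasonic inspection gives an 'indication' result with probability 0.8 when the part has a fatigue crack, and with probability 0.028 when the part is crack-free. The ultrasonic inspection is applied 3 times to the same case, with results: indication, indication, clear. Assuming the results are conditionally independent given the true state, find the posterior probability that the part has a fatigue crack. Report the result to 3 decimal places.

Posterior P(H) ≈ 0.944

Let H be the event that the part has a fatigue crack; start with P(H) = 0.091. P('indication'|H) = 0.8, P('indication'|¬H) = 0.028.
Update on result 1 ('indication'): P(H) ← 0.8·0.0910 / (0.8·0.0910 + 0.028·0.9090) = 0.072800/0.098252 = 0.7410.
Update on result 2 ('indication'): P(H) ← 0.8·0.7410 / (0.8·0.7410 + 0.028·0.2590) = 0.59276/0.60001 = 0.9879.
Update on result 3 ('clear'): P(H) ← 0.2·0.9879 / (0.2·0.9879 + 0.972·0.0121) = 0.19758/0.20933 = 0.9439.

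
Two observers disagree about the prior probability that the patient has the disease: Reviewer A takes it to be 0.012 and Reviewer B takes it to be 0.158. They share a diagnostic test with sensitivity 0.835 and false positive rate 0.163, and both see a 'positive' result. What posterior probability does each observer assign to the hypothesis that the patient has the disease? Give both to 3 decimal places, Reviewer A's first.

Reviewer A: 0.059; Reviewer B: 0.490

The likelihood ratio for a 'positive' result is 0.835/0.163 = 5.1227.
Reviewer A: prior odds 0.012/0.988 = 0.012146; posterior odds 0.062219; posterior probability 0.059.
Reviewer B: prior odds 0.158/0.842 = 0.18765; posterior odds 0.96127; posterior probability 0.490.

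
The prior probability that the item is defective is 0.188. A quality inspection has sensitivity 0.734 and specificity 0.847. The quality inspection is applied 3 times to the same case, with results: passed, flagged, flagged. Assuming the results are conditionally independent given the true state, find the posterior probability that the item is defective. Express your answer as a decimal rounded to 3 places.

Let H be the event that the item is defective; start with P(H) = 0.188. P('flagged'|H) = 0.734, P('flagged'|¬H) = 0.153.
Update on result 1 ('passed'): P(H) ← 0.266·0.1880 / (0.266·0.1880 + 0.847·0.8120) = 0.050008/0.73777 = 0.0678.
Update on result 2 ('flagged'): P(H) ← 0.734·0.0678 / (0.734·0.0678 + 0.153·0.9322) = 0.049752/0.19238 = 0.2586.
Update on result 3 ('flagged'): P(H) ← 0.734·0.2586 / (0.734·0.2586 + 0.153·0.7414) = 0.18982/0.30325 = 0.6259.

Posterior P(H) ≈ 0.626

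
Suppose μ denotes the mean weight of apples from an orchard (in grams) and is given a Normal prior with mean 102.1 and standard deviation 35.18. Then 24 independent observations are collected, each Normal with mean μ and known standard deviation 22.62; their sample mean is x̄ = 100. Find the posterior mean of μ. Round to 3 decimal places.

Posterior mean ≈ 100.036

With known σ, the Normal prior is conjugate. Weight on the data is w = (n/σ²)/(n/σ² + 1/τ₀²) = 0.0469057/(0.0469057+0.00080799) = 0.98307.
Posterior mean = w·x̄ + (1−w)·μ₀ = 0.98307·100 + 0.016934·102.1 = 100.036.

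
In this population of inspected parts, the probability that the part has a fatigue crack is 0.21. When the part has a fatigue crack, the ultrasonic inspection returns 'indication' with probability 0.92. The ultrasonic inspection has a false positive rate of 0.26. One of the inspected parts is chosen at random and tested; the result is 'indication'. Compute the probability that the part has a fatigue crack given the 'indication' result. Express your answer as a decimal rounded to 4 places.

Let H be the event that the part has a fatigue crack. P(H) = 0.21, so P(¬H) = 0.79. With E the 'indication' result, P(E|H) = 0.92 and P(E|¬H) = 0.26.
P(E) = 0.92·0.21 + 0.26·0.79 = 0.19320 + 0.20540 = 0.39860.
By Bayes' theorem, P(H|E) = 0.19320 / 0.39860 = 0.4847.

P(H | E) ≈ 0.4847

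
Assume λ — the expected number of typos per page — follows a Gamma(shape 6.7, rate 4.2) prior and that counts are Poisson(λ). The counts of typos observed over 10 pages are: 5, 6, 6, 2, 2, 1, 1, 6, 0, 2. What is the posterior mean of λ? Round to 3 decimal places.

Posterior mean ≈ 2.655

Total count ∑xᵢ = 31 over n = 10 pages.
Gamma is conjugate to the Poisson likelihood: posterior is Gamma(shape = 6.7+31 = 37.7, rate = 4.2+10 = 14.2).
Posterior mean = shape/rate = 37.7/14.2 = 2.655.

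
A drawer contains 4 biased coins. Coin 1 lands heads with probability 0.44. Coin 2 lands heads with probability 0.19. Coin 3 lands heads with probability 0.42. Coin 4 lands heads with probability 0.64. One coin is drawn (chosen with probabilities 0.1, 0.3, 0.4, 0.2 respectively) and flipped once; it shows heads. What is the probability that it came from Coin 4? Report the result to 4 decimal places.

Tabulate prior·likelihood by source: [1] prior 0.1, lik 0.44, product 0.04400; [2] prior 0.3, lik 0.19, product 0.05700; [3] prior 0.4, lik 0.42, product 0.1680; [4] prior 0.2, lik 0.64, product 0.1280.
Normalizing constant = 0.39700; the posterior for Coin 4 is its product over the sum, 0.1280/0.39700 = 0.3224.

Posterior probability ≈ 0.3224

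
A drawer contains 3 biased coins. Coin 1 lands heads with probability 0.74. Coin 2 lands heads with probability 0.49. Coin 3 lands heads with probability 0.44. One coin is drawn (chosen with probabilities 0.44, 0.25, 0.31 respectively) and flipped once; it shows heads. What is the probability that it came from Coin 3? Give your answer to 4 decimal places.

Posterior probability ≈ 0.2334

P(heads|C1) = 0.74; P(heads|C2) = 0.49; P(heads|C3) = 0.44.
Prior × likelihood for each source: 0.44·0.74=0.3256, 0.25·0.49=0.1225, 0.31·0.44=0.1364. Summing gives P(heads) = 0.58450.
P(Coin 3 | heads) = 0.1364 / 0.58450 = 0.2334.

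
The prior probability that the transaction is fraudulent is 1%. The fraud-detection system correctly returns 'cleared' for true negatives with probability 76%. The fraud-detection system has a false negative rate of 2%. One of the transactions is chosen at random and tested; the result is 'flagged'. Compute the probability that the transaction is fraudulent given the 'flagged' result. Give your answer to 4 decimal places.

P(H | E) ≈ 0.0396

Write H for 'the transaction is fraudulent'. Prior odds H:¬H = 0.01/0.99 = 0.010101. For the 'flagged' outcome, the likelihood ratio is 0.98/0.24 = 4.0833.
Posterior odds = 0.010101 × 4.0833 = 0.041246, so P(H|E) = 0.041246/(1+0.041246) = 0.0396.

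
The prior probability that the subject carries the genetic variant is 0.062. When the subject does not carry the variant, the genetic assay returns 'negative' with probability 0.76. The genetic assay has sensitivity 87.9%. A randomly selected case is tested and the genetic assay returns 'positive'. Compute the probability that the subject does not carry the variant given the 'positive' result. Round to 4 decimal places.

Write H for 'the subject carries the genetic variant'. Prior odds H:¬H = 0.062/0.938 = 0.066098. For the 'positive' outcome, the likelihood ratio is 0.879/0.24 = 3.6625.
Posterior odds = 0.066098 × 3.6625 = 0.24208, so P(H|E) = 0.24208/(1+0.24208) = 0.1949. Then P(¬H|E) = 1 − 0.1949 = 0.8051.

P(¬H | E) ≈ 0.8051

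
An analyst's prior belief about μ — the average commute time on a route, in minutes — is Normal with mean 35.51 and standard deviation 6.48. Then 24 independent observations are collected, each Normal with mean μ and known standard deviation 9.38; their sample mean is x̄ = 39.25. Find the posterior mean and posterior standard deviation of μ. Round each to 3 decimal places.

Posterior mean ≈ 38.950; posterior SD ≈ 1.836

Prior precision 1/τ₀² = 1/6.48² = 0.0238150; data precision n/σ² = 24/9.38² = 0.272776.
Posterior precision = 0.0238150 + 0.272776 = 0.296591, giving posterior SD = 1/√0.296591 = 1.836.
Posterior mean = (0.0238150·35.51 + 0.272776·39.25) / 0.296591 = 38.950.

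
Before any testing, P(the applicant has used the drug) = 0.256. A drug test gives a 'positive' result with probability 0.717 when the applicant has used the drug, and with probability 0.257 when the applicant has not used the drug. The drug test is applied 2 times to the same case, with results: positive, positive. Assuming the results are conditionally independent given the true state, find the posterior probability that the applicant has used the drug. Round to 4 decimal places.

Let H be the event that the applicant has used the drug; start with P(H) = 0.256. P('positive'|H) = 0.717, P('positive'|¬H) = 0.257.
Update on result 1 ('positive'): P(H) ← 0.717·0.2560 / (0.717·0.2560 + 0.257·0.7440) = 0.18355/0.37476 = 0.4898.
Update on result 2 ('positive'): P(H) ← 0.717·0.4898 / (0.717·0.4898 + 0.257·0.5102) = 0.35118/0.48230 = 0.7281.

Posterior P(H) ≈ 0.7281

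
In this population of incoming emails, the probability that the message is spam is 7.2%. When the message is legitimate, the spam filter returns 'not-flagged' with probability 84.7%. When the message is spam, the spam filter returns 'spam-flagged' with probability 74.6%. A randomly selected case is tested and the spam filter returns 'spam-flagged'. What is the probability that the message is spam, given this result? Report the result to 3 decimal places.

Write H for 'the message is spam'. Prior odds H:¬H = 0.072/0.928 = 0.077586. For the 'spam-flagged' outcome, the likelihood ratio is 0.746/0.153 = 4.8758.
Posterior odds = 0.077586 × 4.8758 = 0.37830, so P(H|E) = 0.37830/(1+0.37830) = 0.274.

P(H | E) ≈ 0.274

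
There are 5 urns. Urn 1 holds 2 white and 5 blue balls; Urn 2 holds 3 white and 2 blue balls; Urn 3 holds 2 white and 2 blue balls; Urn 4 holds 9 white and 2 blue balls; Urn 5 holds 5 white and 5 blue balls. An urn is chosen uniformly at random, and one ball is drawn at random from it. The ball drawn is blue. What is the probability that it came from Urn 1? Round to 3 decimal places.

P(blue|Urn 1) = 0.7143; P(blue|Urn 2) = 0.4; P(blue|Urn 3) = 0.5; P(blue|Urn 4) = 0.1818; P(blue|Urn 5) = 0.5.
Prior × likelihood for each source: 0.2·0.7143=0.1429, 0.2·0.4=0.08000, 0.2·0.5=0.1000, 0.2·0.1818=0.03636, 0.2·0.5=0.1000. Summing gives P(blue) = 0.45922.
P(Urn 1 | blue) = 0.1429 / 0.45922 = 0.311.

Posterior probability ≈ 0.311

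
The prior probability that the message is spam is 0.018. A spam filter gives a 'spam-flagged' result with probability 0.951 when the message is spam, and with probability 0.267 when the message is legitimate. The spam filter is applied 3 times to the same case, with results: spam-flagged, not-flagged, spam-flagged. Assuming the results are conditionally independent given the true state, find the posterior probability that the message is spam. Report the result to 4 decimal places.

Posterior P(H) ≈ 0.0153

With H the event that the message is spam, the joint likelihood of the observed sequence is P(data|H) = 0.951·0.049·0.951 = 0.044316 and P(data|¬H) = 0.267·0.733·0.267 = 0.052255.
Bayes: P(H|data) = 0.018·0.044316 / (0.018·0.044316 + 0.982·0.052255) = 0.00079768/0.052112 = 0.0153.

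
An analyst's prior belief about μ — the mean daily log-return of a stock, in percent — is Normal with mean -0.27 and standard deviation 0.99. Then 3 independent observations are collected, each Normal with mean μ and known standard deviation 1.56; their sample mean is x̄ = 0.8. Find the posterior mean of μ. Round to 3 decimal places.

Prior precision 1/τ₀² = 1/0.99² = 1.02030; data precision n/σ² = 3/1.56² = 1.23274.
Posterior precision = 1.02030 + 1.23274 = 2.25305.
Posterior mean = (1.02030·-0.27 + 1.23274·0.8) / 2.25305 = 0.315.

Posterior mean ≈ 0.315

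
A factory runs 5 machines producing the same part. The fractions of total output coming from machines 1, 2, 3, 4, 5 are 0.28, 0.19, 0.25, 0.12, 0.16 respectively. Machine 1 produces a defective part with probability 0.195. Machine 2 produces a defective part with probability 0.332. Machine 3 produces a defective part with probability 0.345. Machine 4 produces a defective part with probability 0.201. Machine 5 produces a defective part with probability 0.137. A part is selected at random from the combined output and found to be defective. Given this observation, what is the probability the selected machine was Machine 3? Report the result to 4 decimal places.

P(defective|M1) = 0.195; P(defective|M2) = 0.332; P(defective|M3) = 0.345; P(defective|M4) = 0.201; P(defective|M5) = 0.137.
Prior × likelihood for each source: 0.28·0.195=0.05460, 0.19·0.332=0.06308, 0.25·0.345=0.08625, 0.12·0.201=0.02412, 0.16·0.137=0.02192. Summing gives P(defective) = 0.24997.
P(Machine 3 | defective) = 0.08625 / 0.24997 = 0.3450.

Posterior probability ≈ 0.3450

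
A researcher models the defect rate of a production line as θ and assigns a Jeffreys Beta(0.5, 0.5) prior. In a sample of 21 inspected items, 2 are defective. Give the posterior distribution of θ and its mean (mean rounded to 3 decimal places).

Posterior: Beta(2.5, 19.5); mean ≈ 0.114

Observing 2 successes and 19 failures updates Beta(0.5, 0.5) by adding the success and failure counts to the two shape parameters: α = 0.5+2 = 2.5, β = 0.5+19 = 19.5.
E[θ | data] = 2.5/(2.5+19.5) = 0.114.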